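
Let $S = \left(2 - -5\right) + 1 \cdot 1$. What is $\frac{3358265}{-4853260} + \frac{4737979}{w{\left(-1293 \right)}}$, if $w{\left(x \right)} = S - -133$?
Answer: $\frac{4598834089235}{136861932} \approx 33602.0$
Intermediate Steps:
$S = 8$ ($S = \left(2 + 5\right) + 1 = 7 + 1 = 8$)
$w{\left(x \right)} = 141$ ($w{\left(x \right)} = 8 - -133 = 8 + 133 = 141$)
$\frac{3358265}{-4853260} + \frac{4737979}{w{\left(-1293 \right)}} = \frac{3358265}{-4853260} + \frac{4737979}{141} = 3358265 \left(- \frac{1}{4853260}\right) + 4737979 \cdot \frac{1}{141} = - \frac{671653}{970652} + \frac{4737979}{141} = \frac{4598834089235}{136861932}$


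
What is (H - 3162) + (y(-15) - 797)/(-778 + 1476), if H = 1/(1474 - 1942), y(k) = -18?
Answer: -516646843/163332 ≈ -3163.2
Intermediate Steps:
H = -1/468 (H = 1/(-468) = -1/468 ≈ -0.0021368)
(H - 3162) + (y(-15) - 797)/(-778 + 1476) = (-1/468 - 3162) + (-18 - 797)/(-778 + 1476) = -1479817/468 - 815/698 = -516646843/163332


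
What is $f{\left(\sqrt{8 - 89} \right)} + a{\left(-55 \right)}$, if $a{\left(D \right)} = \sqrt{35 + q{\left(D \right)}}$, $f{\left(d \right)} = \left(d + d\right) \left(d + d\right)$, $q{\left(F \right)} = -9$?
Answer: $-324 + \sqrt{26} \approx -318.9$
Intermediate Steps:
$f{\left(d \right)} = 4 d^{2}$ ($f{\left(d \right)} = 2 d 2 d = 4 d^{2}$)
$a{\left(D \right)} = \sqrt{26}$ ($a{\left(D \right)} = \sqrt{35 - 9} = \sqrt{26}$)
$f{\left(\sqrt{8 - 89} \right)} + a{\left(-55 \right)} = 4 \left(\sqrt{8 - 89}\right)^{2} + \sqrt{26} = 4 \left(\sqrt{-81}\right)^{2} + \sqrt{26} = 4 \left(9 i\right)^{2} + \sqrt{26} = 4 \left(-81\right) + \sqrt{26} = -324 + \sqrt{26}$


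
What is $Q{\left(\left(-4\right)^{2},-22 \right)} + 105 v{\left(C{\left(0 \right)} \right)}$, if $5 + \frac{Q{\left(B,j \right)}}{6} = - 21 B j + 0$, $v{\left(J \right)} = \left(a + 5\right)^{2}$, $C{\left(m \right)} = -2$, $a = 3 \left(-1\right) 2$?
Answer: $44427$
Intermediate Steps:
$a = -6$ ($a = \left(-3\right) 2 = -6$)
$v{\left(J \right)} = 1$ ($v{\left(J \right)} = \left(-6 + 5\right)^{2} = \left(-1\right)^{2} = 1$)
$Q{\left(B,j \right)} = -30 - 126 B j$ ($Q{\left(B,j \right)} = -30 + 6 \left(- 21 B j + 0\right) = -30 + 6 \left(- 21 B j\right) = -30 - 126 B j$)
$Q{\left(\left(-4\right)^{2},-22 \right)} + 105 v{\left(C{\left(0 \right)} \right)} = \left(-30 - 126 \left(-4\right)^{2} \left(-22\right)\right) + 105 \cdot 1 = \left(-30 - 2016 \left(-22\right)\right) + 105 = \left(-30 + 44352\right) + 105 = 44322 + 105 = 44427$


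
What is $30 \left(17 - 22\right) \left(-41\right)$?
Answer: $6150$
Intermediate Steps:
$30 \left(17 - 22\right) \left(-41\right) = 30 \left(-5\right) \left(-41\right) = \left(-150\right) \left(-41\right) = 6150$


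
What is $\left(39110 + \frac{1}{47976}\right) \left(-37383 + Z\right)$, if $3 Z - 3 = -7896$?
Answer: $- \frac{12513320536509}{7996} \approx -1.5649 \cdot 10^{9}$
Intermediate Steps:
$Z = -2631$ ($Z = 1 + \frac{1}{3} \left(-7896\right) = 1 - 2632 = -2631$)
$\left(39110 + \frac{1}{47976}\right) \left(-37383 + Z\right) = \left(39110 + \frac{1}{47976}\right) \left(-37383 - 2631\right) = \left(39110 + \frac{1}{47976}\right) \left(-40014\right) = \frac{1876341361}{47976} \left(-40014\right) = - \frac{12513320536509}{7996}$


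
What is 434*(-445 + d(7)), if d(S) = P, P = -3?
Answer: -194432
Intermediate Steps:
d(S) = -3
434*(-445 + d(7)) = 434*(-445 - 3) = 434*(-448) = -194432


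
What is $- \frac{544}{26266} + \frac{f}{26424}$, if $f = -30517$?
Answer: $- \frac{407967089}{347026392} \approx -1.1756$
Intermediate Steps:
$- \frac{544}{26266} + \frac{f}{26424} = - \frac{544}{26266} - \frac{30517}{26424} = \left(-544\right) \frac{1}{26266} - \frac{30517}{26424} = - \frac{272}{13133} - \frac{30517}{26424} = - \frac{407967089}{347026392}$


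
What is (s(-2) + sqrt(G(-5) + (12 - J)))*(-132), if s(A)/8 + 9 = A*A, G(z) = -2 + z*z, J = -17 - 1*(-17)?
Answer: 5280 - 132*sqrt(35) ≈ 4499.1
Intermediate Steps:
J = 0 (J = -17 + 17 = 0)
G(z) = -2 + z**2
s(A) = -72 + 8*A**2 (s(A) = -72 + 8*(A*A) = -72 + 8*A**2)
(s(-2) + sqrt(G(-5) + (12 - J)))*(-132) = ((-72 + 8*(-2)**2) + sqrt((-2 + (-5)**2) + (12 - 1*0)))*(-132) = ((-72 + 8*4) + sqrt((-2 + 25) + (12 + 0)))*(-132) = ((-72 + 32) + sqrt(23 + 12))*(-132) = (-40 + sqrt(35))*(-132) = 5280 - 132*sqrt(35)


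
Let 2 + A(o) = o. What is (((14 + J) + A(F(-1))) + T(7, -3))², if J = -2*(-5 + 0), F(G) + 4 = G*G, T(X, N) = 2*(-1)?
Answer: 289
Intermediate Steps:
T(X, N) = -2
F(G) = -4 + G² (F(G) = -4 + G*G = -4 + G²)
J = 10 (J = -2*(-5) = 10)
A(o) = -2 + o
(((14 + J) + A(F(-1))) + T(7, -3))² = (((14 + 10) + (-2 + (-4 + (-1)²))) - 2)² = ((24 + (-2 + (-4 + 1))) - 2)² = ((24 + (-2 - 3)) - 2)² = ((24 - 5) - 2)² = (19 - 2)² = 17² = 289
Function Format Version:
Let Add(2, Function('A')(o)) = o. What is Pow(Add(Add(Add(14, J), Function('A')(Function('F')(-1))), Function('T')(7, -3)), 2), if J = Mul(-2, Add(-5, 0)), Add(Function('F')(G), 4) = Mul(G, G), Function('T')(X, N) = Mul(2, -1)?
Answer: 289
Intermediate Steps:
Function('T')(X, N) = -2
Function('F')(G) = Add(-4, Pow(G, 2)) (Function('F')(G) = Add(-4, Mul(G, G)) = Add(-4, Pow(G, 2)))
J = 10 (J = Mul(-2, -5) = 10)
Function('A')(o) = Add(-2, o)
Pow(Add(Add(Add(14, J), Function('A')(Function('F')(-1))), Function('T')(7, -3)), 2) = Pow(Add(Add(Add(14, 10), Add(-2, Add(-4, Pow(-1, 2)))), -2), 2) = Pow(Add(Add(24, Add(-2, Add(-4, 1))), -2), 2) = Pow(Add(Add(24, Add(-2, -3)), -2), 2) = Pow(Add(Add(24, -5), -2), 2) = Pow(Add(19, -2), 2) = Pow(17, 2) = 289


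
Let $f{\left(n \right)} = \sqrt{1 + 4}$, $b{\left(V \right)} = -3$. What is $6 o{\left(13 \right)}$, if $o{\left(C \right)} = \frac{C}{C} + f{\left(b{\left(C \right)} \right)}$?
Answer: $6 + 6 \sqrt{5} \approx 19.416$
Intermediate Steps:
$f{\left(n \right)} = \sqrt{5}$
$o{\left(C \right)} = 1 + \sqrt{5}$ ($o{\left(C \right)} = \frac{C}{C} + \sqrt{5} = 1 + \sqrt{5}$)
$6 o{\left(13 \right)} = 6 \left(1 + \sqrt{5}\right) = 6 + 6 \sqrt{5}$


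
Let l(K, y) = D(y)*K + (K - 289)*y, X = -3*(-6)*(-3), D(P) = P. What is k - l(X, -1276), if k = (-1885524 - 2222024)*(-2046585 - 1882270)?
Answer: 16137959990968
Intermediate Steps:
X = -54 (X = 18*(-3) = -54)
k = 16137960497540 (k = -4107548*(-3928855) = 16137960497540)
l(K, y) = K*y + y*(-289 + K) (l(K, y) = y*K + (K - 289)*y = K*y + (-289 + K)*y = K*y + y*(-289 + K))
k - l(X, -1276) = 16137960497540 - (-1276)*(-289 + 2*(-54)) = 16137960497540 - (-1276)*(-289 - 108) = 16137960497540 - (-1276)*(-397) = 16137960497540 - 1*506572 = 16137960497540 - 506572 = 16137959990968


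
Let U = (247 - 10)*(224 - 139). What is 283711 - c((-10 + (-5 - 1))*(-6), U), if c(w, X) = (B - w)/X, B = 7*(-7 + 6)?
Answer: 5715358198/20145 ≈ 2.8371e+5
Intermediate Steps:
B = -7 (B = 7*(-1) = -7)
U = 20145 (U = 237*85 = 20145)
c(w, X) = (-7 - w)/X
283711 - c((-10 + (-5 - 1))*(-6), U) = 283711 - (-7 - (-10 + (-5 - 1))*(-6))/20145 = 283711 - (-7 - (-10 - 6)*(-6))/20145 = 283711 - (-7 - (-16)*(-6))/20145 = 283711 - (-7 - 1*96)/20145 = 283711 - (-7 - 96)/20145 = 283711 - (-103)/20145 = 283711 - 1*(-103/20145) = 283711 + 103/20145 = 5715358198/20145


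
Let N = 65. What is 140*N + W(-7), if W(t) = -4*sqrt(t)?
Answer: 9100 - 4*I*sqrt(7) ≈ 9100.0 - 10.583*I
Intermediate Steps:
140*N + W(-7) = 140*65 - 4*I*sqrt(7) = 9100 - 4*I*sqrt(7)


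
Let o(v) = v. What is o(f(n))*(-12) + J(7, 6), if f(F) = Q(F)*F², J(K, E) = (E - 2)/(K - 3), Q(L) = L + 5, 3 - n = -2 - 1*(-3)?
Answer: -335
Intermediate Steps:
n = 2 (n = 3 - (-2 - 1*(-3)) = 3 - (-2 + 3) = 3 - 1*1 = 3 - 1 = 2)
Q(L) = 5 + L
J(K, E) = (-2 + E)/(-3 + K)
f(F) = F²*(5 + F) (f(F) = (5 + F)*F² = F²*(5 + F))
o(f(n))*(-12) + J(7, 6) = (2²*(5 + 2))*(-12) + (-2 + 6)/(-3 + 7) = (4*7)*(-12) + 4/4 = 28*(-12) + (¼)*4 = -336 + 1 = -335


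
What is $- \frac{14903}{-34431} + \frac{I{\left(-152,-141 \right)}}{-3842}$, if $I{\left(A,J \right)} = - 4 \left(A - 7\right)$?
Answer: $\frac{17679605}{66141951} \approx 0.2673$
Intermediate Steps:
$I{\left(A,J \right)} = 28 - 4 A$ ($I{\left(A,J \right)} = - 4 \left(-7 + A\right) = 28 - 4 A$)
$- \frac{14903}{-34431} + \frac{I{\left(-152,-141 \right)}}{-3842} = - \frac{14903}{-34431} + \frac{28 - -608}{-3842} = \left(-14903\right) \left(- \frac{1}{34431}\right) + \left(28 + 608\right) \left(- \frac{1}{3842}\right) = \frac{14903}{34431} + 636 \left(- \frac{1}{3842}\right) = \frac{14903}{34431} - \frac{318}{1921} = \frac{17679605}{66141951}$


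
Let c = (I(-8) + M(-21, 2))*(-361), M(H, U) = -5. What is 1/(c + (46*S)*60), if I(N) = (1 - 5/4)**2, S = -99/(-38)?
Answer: 304/2727781 ≈ 0.00011145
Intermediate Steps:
S = 99/38 (S = -99*(-1/38) = 99/38 ≈ 2.6053)
I(N) = 1/16 (I(N) = (1 - 5*1/4)**2 = (1 - 5/4)**2 = (-1/4)**2 = 1/16)
c = 28519/16 (c = (1/16 - 5)*(-361) = -79/16*(-361) = 28519/16 ≈ 1782.4)
1/(c + (46*S)*60) = 1/(28519/16 + (46*(99/38))*60) = 1/(28519/16 + (2277/19)*60) = 1/(28519/16 + 136620/19) = 1/(2727781/304) = 304/2727781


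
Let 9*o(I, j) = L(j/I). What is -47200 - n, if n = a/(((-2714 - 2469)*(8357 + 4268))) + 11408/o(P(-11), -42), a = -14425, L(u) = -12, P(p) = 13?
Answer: -101147385837/2617415 ≈ -38644.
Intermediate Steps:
o(I, j) = -4/3 (o(I, j) = (1/9)*(-12) = -4/3)
n = -22394602163/2617415 (n = -14425*1/((-2714 - 2469)*(8357 + 4268)) + 11408/(-4/3) = -14425/((-5183*12625)) + 11408*(-3/4) = -14425/(-65435375) - 8556 = -14425*(-1/65435375) - 8556 = 577/2617415 - 8556 = -22394602163/2617415 ≈ -8556.0)
-47200 - n = -47200 - 1*(-22394602163/2617415) = -47200 + 22394602163/2617415 = -101147385837/2617415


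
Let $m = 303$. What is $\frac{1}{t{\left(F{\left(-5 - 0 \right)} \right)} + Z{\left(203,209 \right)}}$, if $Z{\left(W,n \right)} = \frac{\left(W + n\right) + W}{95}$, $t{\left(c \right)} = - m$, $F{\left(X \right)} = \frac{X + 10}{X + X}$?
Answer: $- \frac{19}{5634} \approx -0.0033724$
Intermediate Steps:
$F{\left(X \right)} = \frac{10 + X}{2 X}$
$t{\left(c \right)} = -303$ ($t{\left(c \right)} = \left(-1\right) 303 = -303$)
$Z{\left(W,n \right)} = \frac{n}{95} + \frac{2 W}{95}$ ($Z{\left(W,n \right)} = \left(n + 2 W\right) \frac{1}{95} = \frac{n}{95} + \frac{2 W}{95}$)
$\frac{1}{t{\left(F{\left(-5 - 0 \right)} \right)} + Z{\left(203,209 \right)}} = \frac{1}{-303 + \left(\frac{1}{95} \cdot 209 + \frac{2}{95} \cdot 203\right)} = \frac{1}{-303 + \left(\frac{11}{5} + \frac{406}{95}\right)} = \frac{1}{-303 + \frac{123}{19}} = \frac{1}{- \frac{5634}{19}} = - \frac{19}{5634}$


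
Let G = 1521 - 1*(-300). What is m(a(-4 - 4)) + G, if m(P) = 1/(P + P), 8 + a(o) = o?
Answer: 58271/32 ≈ 1821.0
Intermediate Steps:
a(o) = -8 + o
m(P) = 1/(2*P)
G = 1821 (G = 1521 + 300 = 1821)
m(a(-4 - 4)) + G = 1/(2*(-8 + (-4 - 4))) + 1821 = 1/(2*(-8 - 8)) + 1821 = (1/2)/(-16) + 1821 = (1/2)*(-1/16) + 1821 = -1/32 + 1821 = 58271/32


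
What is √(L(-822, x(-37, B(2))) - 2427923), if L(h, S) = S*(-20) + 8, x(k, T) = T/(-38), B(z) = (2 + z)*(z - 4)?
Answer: I*√876478835/19 ≈ 1558.2*I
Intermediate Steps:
B(z) = (-4 + z)*(2 + z) (B(z) = (2 + z)*(-4 + z) = (-4 + z)*(2 + z))
x(k, T) = -T/38 (x(k, T) = T*(-1/38) = -T/38)
L(h, S) = 8 - 20*S (L(h, S) = -20*S + 8 = 8 - 20*S)
√(L(-822, x(-37, B(2))) - 2427923) = √((8 - (-10)*(-8 + 2² - 2*2)/19) - 2427923) = √((8 - (-10)*(-8 + 4 - 4)/19) - 2427923) = √((8 - (-10)*(-8)/19) - 2427923) = √((8 - 20*4/19) - 2427923) = √((8 - 80/19) - 2427923) = √(72/19 - 2427923) = √(-46130465/19) = I*√876478835/19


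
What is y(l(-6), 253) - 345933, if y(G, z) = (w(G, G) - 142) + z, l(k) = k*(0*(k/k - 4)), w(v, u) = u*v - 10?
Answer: -345832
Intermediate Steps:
w(v, u) = -10 + u*v
l(k) = 0 (l(k) = k*(0*(1 - 4)) = k*(0*(-3)) = k*0 = 0)
y(G, z) = -152 + z + G² (y(G, z) = ((-10 + G*G) - 142) + z = ((-10 + G²) - 142) + z = (-152 + G²) + z = -152 + z + G²)
y(l(-6), 253) - 345933 = (-152 + 253 + 0²) - 345933 = (-152 + 253 + 0) - 345933 = 101 - 345933 = -345832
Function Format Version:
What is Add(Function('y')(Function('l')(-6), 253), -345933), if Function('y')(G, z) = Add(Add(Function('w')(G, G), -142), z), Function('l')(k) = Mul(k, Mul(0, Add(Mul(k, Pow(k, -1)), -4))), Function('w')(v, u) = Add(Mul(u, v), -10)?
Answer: -345832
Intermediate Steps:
Function('w')(v, u) = Add(-10, Mul(u, v))
Function('l')(k) = 0 (Function('l')(k) = Mul(k, Mul(0, Add(1, -4))) = Mul(k, Mul(0, -3)) = Mul(k, 0) = 0)
Function('y')(G, z) = Add(-152, z, Pow(G, 2)) (Function('y')(G, z) = Add(Add(Add(-10, Mul(G, G)), -142), z) = Add(Add(Add(-10, Pow(G, 2)), -142), z) = Add(Add(-152, Pow(G, 2)), z) = Add(-152, z, Pow(G, 2)))
Add(Function('y')(Function('l')(-6), 253), -345933) = Add(Add(-152, 253, Pow(0, 2)), -345933) = Add(Add(-152, 253, 0), -345933) = Add(101, -345933) = -345832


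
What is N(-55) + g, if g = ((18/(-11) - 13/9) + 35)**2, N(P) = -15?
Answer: 9838585/9801 ≈ 1003.8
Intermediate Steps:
g = 9985600/9801 (g = ((18*(-1/11) - 13*1/9) + 35)**2 = ((-18/11 - 13/9) + 35)**2 = (-305/99 + 35)**2 = (3160/99)**2 = 9985600/9801 ≈ 1018.8)
N(-55) + g = -15 + 9985600/9801 = 9838585/9801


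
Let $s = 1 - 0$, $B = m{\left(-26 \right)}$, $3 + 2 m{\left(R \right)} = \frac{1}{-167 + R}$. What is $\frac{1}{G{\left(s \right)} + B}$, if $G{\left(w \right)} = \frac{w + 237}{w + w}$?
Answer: $\frac{193}{22677} \approx 0.0085108$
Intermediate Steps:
$m{\left(R \right)} = - \frac{3}{2} + \frac{1}{2 \left(-167 + R\right)}$
$B = - \frac{290}{193}$ ($B = \frac{502 - -78}{2 \left(-167 - 26\right)} = \frac{502 + 78}{2 \left(-193\right)} = \frac{1}{2} \left(- \frac{1}{193}\right) 580 = - \frac{290}{193} \approx -1.5026$)
$s = 1$ ($s = 1 + 0 = 1$)
$G{\left(w \right)} = \frac{237 + w}{2 w}$
$\frac{1}{G{\left(s \right)} + B} = \frac{1}{\frac{237 + 1}{2 \cdot 1} - \frac{290}{193}} = \frac{1}{\frac{1}{2} \cdot 1 \cdot 238 - \frac{290}{193}} = \frac{1}{119 - \frac{290}{193}} = \frac{1}{\frac{22677}{193}} = \frac{193}{22677}$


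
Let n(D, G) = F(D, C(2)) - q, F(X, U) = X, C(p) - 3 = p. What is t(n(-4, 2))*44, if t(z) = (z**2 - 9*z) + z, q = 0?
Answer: 2112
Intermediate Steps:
C(p) = 3 + p
n(D, G) = D (n(D, G) = D - 1*0 = D + 0 = D)
t(z) = z**2 - 8*z
t(n(-4, 2))*44 = -4*(-8 - 4)*44 = -4*(-12)*44 = 48*44 = 2112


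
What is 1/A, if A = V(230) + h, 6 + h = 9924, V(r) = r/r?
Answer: 1/9919 ≈ 0.00010082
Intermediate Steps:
V(r) = 1
h = 9918 (h = -6 + 9924 = 9918)
A = 9919 (A = 1 + 9918 = 9919)
1/A = 1/9919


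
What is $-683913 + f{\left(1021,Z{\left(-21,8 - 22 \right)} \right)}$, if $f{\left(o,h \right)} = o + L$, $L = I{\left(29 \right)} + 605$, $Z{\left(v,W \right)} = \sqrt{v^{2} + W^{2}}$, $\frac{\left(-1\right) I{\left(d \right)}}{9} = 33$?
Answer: $-682584$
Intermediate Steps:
$I{\left(d \right)} = -297$ ($I{\left(d \right)} = \left(-9\right) 33 = -297$)
$Z{\left(v,W \right)} = \sqrt{W^{2} + v^{2}}$
$L = 308$ ($L = -297 + 605 = 308$)
$f{\left(o,h \right)} = 308 + o$ ($f{\left(o,h \right)} = o + 308 = 308 + o$)
$-683913 + f{\left(1021,Z{\left(-21,8 - 22 \right)} \right)} = -683913 + \left(308 + 1021\right) = -683913 + 1329 = -682584$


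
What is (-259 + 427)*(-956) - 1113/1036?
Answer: -23770143/148 ≈ -1.6061e+5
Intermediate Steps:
(-259 + 427)*(-956) - 1113/1036 = 168*(-956) + (1/1036)*(-1113) = -160608 - 159/148 = -23770143/148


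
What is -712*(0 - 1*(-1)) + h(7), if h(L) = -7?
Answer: -719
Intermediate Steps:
-712*(0 - 1*(-1)) + h(7) = -712*(0 - 1*(-1)) - 7 = -712*(0 + 1) - 7 = -712*1 - 7 = -712 - 7 = -719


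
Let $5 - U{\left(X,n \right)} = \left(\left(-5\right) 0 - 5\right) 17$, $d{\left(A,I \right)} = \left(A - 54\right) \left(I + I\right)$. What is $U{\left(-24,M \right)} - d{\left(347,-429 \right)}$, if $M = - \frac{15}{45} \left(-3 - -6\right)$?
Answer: $251484$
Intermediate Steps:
$d{\left(A,I \right)} = 2 I \left(-54 + A\right)$ ($d{\left(A,I \right)} = \left(-54 + A\right) 2 I = 2 I \left(-54 + A\right)$)
$M = -1$ ($M = \left(-15\right) \frac{1}{45} \left(-3 + 6\right) = \left(- \frac{1}{3}\right) 3 = -1$)
$U{\left(X,n \right)} = 90$ ($U{\left(X,n \right)} = 5 - \left(\left(-5\right) 0 - 5\right) 17 = 5 - \left(0 - 5\right) 17 = 5 - \left(-5\right) 17 = 5 - -85 = 5 + 85 = 90$)
$U{\left(-24,M \right)} - d{\left(347,-429 \right)} = 90 - 2 \left(-429\right) \left(-54 + 347\right) = 90 - 2 \left(-429\right) 293 = 90 - -251394 = 90 + 251394 = 251484$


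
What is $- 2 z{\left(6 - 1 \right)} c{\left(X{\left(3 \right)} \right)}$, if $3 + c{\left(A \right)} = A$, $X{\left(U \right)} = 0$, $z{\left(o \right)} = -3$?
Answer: $-18$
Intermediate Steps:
$c{\left(A \right)} = -3 + A$
$- 2 z{\left(6 - 1 \right)} c{\left(X{\left(3 \right)} \right)} = \left(-2\right) \left(-3\right) \left(-3 + 0\right) = 6 \left(-3\right) = -18$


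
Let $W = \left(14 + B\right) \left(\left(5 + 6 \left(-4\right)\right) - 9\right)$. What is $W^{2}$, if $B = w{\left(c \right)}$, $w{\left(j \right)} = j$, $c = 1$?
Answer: $176400$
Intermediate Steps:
$B = 1$
$W = -420$ ($W = \left(14 + 1\right) \left(\left(5 + 6 \left(-4\right)\right) - 9\right) = 15 \left(\left(5 - 24\right) - 9\right) = 15 \left(-19 - 9\right) = 15 \left(-28\right) = -420$)
$W^{2} = \left(-420\right)^{2} = 176400$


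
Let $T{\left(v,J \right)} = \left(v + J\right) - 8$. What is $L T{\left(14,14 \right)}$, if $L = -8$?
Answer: $-160$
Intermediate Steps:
$T{\left(v,J \right)} = -8 + J + v$ ($T{\left(v,J \right)} = \left(J + v\right) - 8 = -8 + J + v$)
$L T{\left(14,14 \right)} = - 8 \left(-8 + 14 + 14\right) = \left(-8\right) 20 = -160$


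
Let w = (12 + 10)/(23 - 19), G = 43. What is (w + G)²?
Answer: 9409/4 ≈ 2352.3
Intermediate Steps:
w = 11/2 (w = 22/4 = 22*(¼) = 11/2 ≈ 5.5000)
(w + G)² = (11/2 + 43)² = (97/2)² = 9409/4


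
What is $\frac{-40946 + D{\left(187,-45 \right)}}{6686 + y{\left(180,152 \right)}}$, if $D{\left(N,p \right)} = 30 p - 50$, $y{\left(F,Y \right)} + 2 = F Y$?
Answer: $- \frac{21173}{17022} \approx -1.2439$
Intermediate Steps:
$y{\left(F,Y \right)} = -2 + F Y$
$D{\left(N,p \right)} = -50 + 30 p$
$\frac{-40946 + D{\left(187,-45 \right)}}{6686 + y{\left(180,152 \right)}} = \frac{-40946 + \left(-50 + 30 \left(-45\right)\right)}{6686 + \left(-2 + 180 \cdot 152\right)} = \frac{-40946 - 1400}{6686 + \left(-2 + 27360\right)} = \frac{-40946 - 1400}{6686 + 27358} = - \frac{42346}{34044} = \left(-42346\right) \frac{1}{34044} = - \frac{21173}{17022}$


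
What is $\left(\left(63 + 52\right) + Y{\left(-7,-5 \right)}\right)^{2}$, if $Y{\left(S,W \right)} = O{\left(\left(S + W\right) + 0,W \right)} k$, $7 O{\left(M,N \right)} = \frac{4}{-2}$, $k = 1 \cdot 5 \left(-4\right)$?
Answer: $\frac{714025}{49} \approx 14572.0$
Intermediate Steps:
$k = -20$ ($k = 5 \left(-4\right) = -20$)
$O{\left(M,N \right)} = - \frac{2}{7}$ ($O{\left(M,N \right)} = \frac{4 \frac{1}{-2}}{7} = \frac{4 \left(- \frac{1}{2}\right)}{7} = \frac{1}{7} \left(-2\right) = - \frac{2}{7}$)
$Y{\left(S,W \right)} = \frac{40}{7}$ ($Y{\left(S,W \right)} = \left(- \frac{2}{7}\right) \left(-20\right) = \frac{40}{7}$)
$\left(\left(63 + 52\right) + Y{\left(-7,-5 \right)}\right)^{2} = \left(\left(63 + 52\right) + \frac{40}{7}\right)^{2} = \left(115 + \frac{40}{7}\right)^{2} = \left(\frac{845}{7}\right)^{2} = \frac{714025}{49}$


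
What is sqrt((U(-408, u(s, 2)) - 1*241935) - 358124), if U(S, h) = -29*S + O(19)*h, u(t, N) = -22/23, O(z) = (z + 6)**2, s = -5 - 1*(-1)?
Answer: I*sqrt(311488333)/23 ≈ 767.35*I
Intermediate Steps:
s = -4 (s = -5 + 1 = -4)
O(z) = (6 + z)**2
u(t, N) = -22/23 (u(t, N) = -22*1/23 = -22/23)
U(S, h) = -29*S + 625*h (U(S, h) = -29*S + (6 + 19)**2*h = -29*S + 25**2*h = -29*S + 625*h)
sqrt((U(-408, u(s, 2)) - 1*241935) - 358124) = sqrt(((-29*(-408) + 625*(-22/23)) - 1*241935) - 358124) = sqrt(((11832 - 13750/23) - 241935) - 358124) = sqrt((258386/23 - 241935) - 358124) = sqrt(-5306119/23 - 358124) = sqrt(-13542971/23) = I*sqrt(311488333)/23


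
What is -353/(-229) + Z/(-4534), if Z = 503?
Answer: 1485315/1038286 ≈ 1.4305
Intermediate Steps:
-353/(-229) + Z/(-4534) = -353/(-229) + 503/(-4534) = -353*(-1/229) + 503*(-1/4534) = 353/229 - 503/4534 = 1485315/1038286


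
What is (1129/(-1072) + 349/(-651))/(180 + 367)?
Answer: -1109107/381735984 ≈ -0.0029054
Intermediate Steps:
(1129/(-1072) + 349/(-651))/(180 + 367) = (1129*(-1/1072) + 349*(-1/651))/547 = (-1129/1072 - 349/651)*(1/547) = -1109107/697872*1/547 = -1109107/381735984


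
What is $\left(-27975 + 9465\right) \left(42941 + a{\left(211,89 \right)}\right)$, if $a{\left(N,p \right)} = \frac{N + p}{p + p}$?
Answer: $- \frac{70743350490}{89} \approx -7.9487 \cdot 10^{8}$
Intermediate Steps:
$a{\left(N,p \right)} = \frac{N + p}{2 p}$
$\left(-27975 + 9465\right) \left(42941 + a{\left(211,89 \right)}\right) = \left(-27975 + 9465\right) \left(42941 + \frac{211 + 89}{2 \cdot 89}\right) = - 18510 \left(42941 + \frac{1}{2} \cdot \frac{1}{89} \cdot 300\right) = - 18510 \left(42941 + \frac{150}{89}\right) = \left(-18510\right) \frac{3821899}{89} = - \frac{70743350490}{89}$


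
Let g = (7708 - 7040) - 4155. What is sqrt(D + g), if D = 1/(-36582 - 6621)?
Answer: I*sqrt(6508482784986)/43203 ≈ 59.051*I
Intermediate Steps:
g = -3487 (g = 668 - 4155 = -3487)
D = -1/43203 (D = 1/(-43203) = -1/43203 ≈ -2.3147e-5)
sqrt(D + g) = sqrt(-1/43203 - 3487) = sqrt(-150648862/43203) = I*sqrt(6508482784986)/43203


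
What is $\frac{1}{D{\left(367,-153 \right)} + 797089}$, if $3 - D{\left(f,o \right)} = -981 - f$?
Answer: $\frac{1}{798440} \approx 1.2524 \cdot 10^{-6}$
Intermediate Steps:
$D{\left(f,o \right)} = 984 + f$ ($D{\left(f,o \right)} = 3 - \left(-981 - f\right) = 3 + \left(981 + f\right) = 984 + f$)
$\frac{1}{D{\left(367,-153 \right)} + 797089} = \frac{1}{\left(984 + 367\right) + 797089} = \frac{1}{1351 + 797089} = \frac{1}{798440}$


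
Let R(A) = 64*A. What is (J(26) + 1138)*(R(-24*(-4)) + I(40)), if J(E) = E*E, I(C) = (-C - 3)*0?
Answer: 11145216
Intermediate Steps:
I(C) = 0 (I(C) = (-3 - C)*0 = 0)
J(E) = E²
(J(26) + 1138)*(R(-24*(-4)) + I(40)) = (26² + 1138)*(64*(-24*(-4)) + 0) = (676 + 1138)*(64*96 + 0) = 1814*(6144 + 0) = 1814*6144 = 11145216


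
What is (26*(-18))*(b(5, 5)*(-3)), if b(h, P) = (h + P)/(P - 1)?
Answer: 3510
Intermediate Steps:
b(h, P) = (P + h)/(-1 + P)
(26*(-18))*(b(5, 5)*(-3)) = (26*(-18))*(((5 + 5)/(-1 + 5))*(-3)) = -468*10/4*(-3) = -468*(¼)*10*(-3) = -1170*(-3) = -468*(-15/2) = 3510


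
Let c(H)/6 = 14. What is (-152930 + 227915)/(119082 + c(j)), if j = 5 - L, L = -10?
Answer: 24995/39722 ≈ 0.62925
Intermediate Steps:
j = 15 (j = 5 - 1*(-10) = 5 + 10 = 15)
c(H) = 84 (c(H) = 6*14 = 84)
(-152930 + 227915)/(119082 + c(j)) = (-152930 + 227915)/(119082 + 84) = 74985/119166 = 74985*(1/119166) = 24995/39722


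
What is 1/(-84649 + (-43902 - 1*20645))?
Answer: -1/149196 ≈ -6.7026e-6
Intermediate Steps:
1/(-84649 + (-43902 - 1*20645)) = 1/(-84649 + (-43902 - 20645)) = 1/(-84649 - 64547) = 1/(-149196) = -1/149196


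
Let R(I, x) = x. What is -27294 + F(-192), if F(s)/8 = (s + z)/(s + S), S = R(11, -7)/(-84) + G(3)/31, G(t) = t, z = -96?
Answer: -1946760870/71357 ≈ -27282.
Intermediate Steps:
S = 67/372 (S = -7/(-84) + 3/31 = -7*(-1/84) + 3*(1/31) = 1/12 + 3/31 = 67/372 ≈ 0.18011)
F(s) = 8*(-96 + s)/(67/372 + s) (F(s) = 8*((s - 96)/(s + 67/372)) = 8*((-96 + s)/(67/372 + s)) = 8*(-96 + s)/(67/372 + s))
-27294 + F(-192) = -27294 + 2976*(-96 - 192)/(67 + 372*(-192)) = -27294 + 2976*(-288)/(67 - 71424) = -27294 + 2976*(-288)/(-71357) = -27294 + 2976*(-1/71357)*(-288) = -27294 + 857088/71357 = -1946760870/71357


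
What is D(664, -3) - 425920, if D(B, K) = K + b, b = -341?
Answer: -426264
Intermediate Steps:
D(B, K) = -341 + K (D(B, K) = K - 341 = -341 + K)
D(664, -3) - 425920 = (-341 - 3) - 425920 = -344 - 425920 = -426264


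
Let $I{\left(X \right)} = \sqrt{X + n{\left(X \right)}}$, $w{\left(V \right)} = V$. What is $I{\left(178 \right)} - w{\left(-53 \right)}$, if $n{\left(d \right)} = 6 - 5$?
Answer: $53 + \sqrt{179} \approx 66.379$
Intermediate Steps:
$n{\left(d \right)} = 1$ ($n{\left(d \right)} = 6 - 5 = 1$)
$I{\left(X \right)} = \sqrt{1 + X}$ ($I{\left(X \right)} = \sqrt{X + 1} = \sqrt{1 + X}$)
$I{\left(178 \right)} - w{\left(-53 \right)} = \sqrt{1 + 178} - -53 = \sqrt{179} + 53 = 53 + \sqrt{179}$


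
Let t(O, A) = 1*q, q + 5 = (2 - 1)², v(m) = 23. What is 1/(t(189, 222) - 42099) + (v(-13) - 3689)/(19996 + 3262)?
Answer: -77186428/489615787 ≈ -0.15765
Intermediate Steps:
q = -4 (q = -5 + (2 - 1)² = -5 + 1² = -5 + 1 = -4)
t(O, A) = -4 (t(O, A) = 1*(-4) = -4)
1/(t(189, 222) - 42099) + (v(-13) - 3689)/(19996 + 3262) = 1/(-4 - 42099) + (23 - 3689)/(19996 + 3262) = 1/(-42103) - 3666/23258 = -1/42103 - 3666*1/23258 = -1/42103 - 1833/11629 = -77186428/489615787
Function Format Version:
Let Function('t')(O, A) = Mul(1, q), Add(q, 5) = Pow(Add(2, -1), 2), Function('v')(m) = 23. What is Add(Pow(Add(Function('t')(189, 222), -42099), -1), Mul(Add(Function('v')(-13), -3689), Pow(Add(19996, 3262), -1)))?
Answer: Rational(-77186428, 489615787) ≈ -0.15765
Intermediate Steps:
q = -4 (q = Add(-5, Pow(Add(2, -1), 2)) = Add(-5, Pow(1, 2)) = Add(-5, 1) = -4)
Function('t')(O, A) = -4 (Function('t')(O, A) = Mul(1, -4) = -4)
Add(Pow(Add(Function('t')(189, 222), -42099), -1), Mul(Add(Function('v')(-13), -3689), Pow(Add(19996, 3262), -1))) = Add(Pow(Add(-4, -42099), -1), Mul(Add(23, -3689), Pow(Add(19996, 3262), -1))) = Add(Pow(-42103, -1), Mul(-3666, Pow(23258, -1))) = Add(Rational(-1, 42103), Mul(-3666, Rational(1, 23258))) = Add(Rational(-1, 42103), Rational(-1833, 11629)) = Rational(-77186428, 489615787)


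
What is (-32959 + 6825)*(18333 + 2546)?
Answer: -545651786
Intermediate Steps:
(-32959 + 6825)*(18333 + 2546) = -26134*20879 = -545651786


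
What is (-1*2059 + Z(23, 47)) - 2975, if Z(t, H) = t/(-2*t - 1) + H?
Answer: -234412/47 ≈ -4987.5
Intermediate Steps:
Z(t, H) = H + t/(-1 - 2*t) (Z(t, H) = t/(-1 - 2*t) + H = H + t/(-1 - 2*t))
(-1*2059 + Z(23, 47)) - 2975 = (-1*2059 + (47 - 1*23 + 2*47*23)/(1 + 2*23)) - 2975 = (-2059 + (47 - 23 + 2162)/(1 + 46)) - 2975 = (-2059 + 2186/47) - 2975 = -94587/47 - 2975 = -234412/47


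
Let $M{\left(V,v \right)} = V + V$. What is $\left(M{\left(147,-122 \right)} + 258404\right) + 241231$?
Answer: $499929$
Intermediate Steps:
$M{\left(V,v \right)} = 2 V$
$\left(M{\left(147,-122 \right)} + 258404\right) + 241231 = \left(2 \cdot 147 + 258404\right) + 241231 = \left(294 + 258404\right) + 241231 = 258698 + 241231 = 499929$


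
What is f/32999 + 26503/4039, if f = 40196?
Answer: 1036924141/133282961 ≈ 7.7799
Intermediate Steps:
f/32999 + 26503/4039 = 40196/32999 + 26503/4039 = 1036924141/133282961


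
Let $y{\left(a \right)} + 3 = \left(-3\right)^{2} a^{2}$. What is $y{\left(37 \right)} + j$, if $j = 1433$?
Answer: $13751$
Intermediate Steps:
$y{\left(a \right)} = -3 + 9 a^{2}$ ($y{\left(a \right)} = -3 + \left(-3\right)^{2} a^{2} = -3 + 9 a^{2}$)
$y{\left(37 \right)} + j = \left(-3 + 9 \cdot 37^{2}\right) + 1433 = \left(-3 + 9 \cdot 1369\right) + 1433 = \left(-3 + 12321\right) + 1433 = 12318 + 1433 = 13751$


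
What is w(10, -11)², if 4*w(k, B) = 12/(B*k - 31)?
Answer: 1/2209 ≈ 0.00045269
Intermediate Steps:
w(k, B) = 3/(-31 + B*k) (w(k, B) = (12/(B*k - 31))/4 = (12/(-31 + B*k))/4 = 3/(-31 + B*k))
w(10, -11)² = (3/(-31 - 11*10))² = (3/(-31 - 110))² = (3/(-141))² = (3*(-1/141))² = (-1/47)² = 1/2209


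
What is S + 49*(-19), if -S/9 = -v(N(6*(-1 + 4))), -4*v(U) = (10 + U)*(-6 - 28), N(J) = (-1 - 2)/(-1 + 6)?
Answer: -2119/10 ≈ -211.90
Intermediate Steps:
N(J) = -⅗ (N(J) = -3/5 = -3*⅕ = -⅗)
v(U) = 85 + 17*U/2 (v(U) = -(10 + U)*(-6 - 28)/4 = -(10 + U)*(-34)/4 = -(-340 - 34*U)/4 = 85 + 17*U/2)
S = 7191/10 (S = -(-9)*(85 + (17/2)*(-⅗)) = -(-9)*(85 - 51/10) = -(-9)*799/10 = -9*(-799/10) = 7191/10 ≈ 719.10)
S + 49*(-19) = 7191/10 + 49*(-19) = 7191/10 - 931 = -2119/10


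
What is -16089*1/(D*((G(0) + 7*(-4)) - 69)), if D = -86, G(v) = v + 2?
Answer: -16089/8170 ≈ -1.9693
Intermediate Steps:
G(v) = 2 + v
-16089*1/(D*((G(0) + 7*(-4)) - 69)) = -16089*(-1/(86*(((2 + 0) + 7*(-4)) - 69))) = -16089*(-1/(86*((2 - 28) - 69))) = -16089*(-1/(86*(-26 - 69))) = -16089/((-95*(-86))) = -16089/8170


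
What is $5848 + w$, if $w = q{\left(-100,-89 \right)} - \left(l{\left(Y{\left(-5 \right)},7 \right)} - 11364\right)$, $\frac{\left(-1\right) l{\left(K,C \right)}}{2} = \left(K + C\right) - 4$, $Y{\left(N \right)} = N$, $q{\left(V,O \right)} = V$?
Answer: $17108$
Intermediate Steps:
$l{\left(K,C \right)} = 8 - 2 C - 2 K$ ($l{\left(K,C \right)} = - 2 \left(\left(K + C\right) - 4\right) = - 2 \left(\left(C + K\right) - 4\right) = - 2 \left(-4 + C + K\right) = 8 - 2 C - 2 K$)
$w = 11260$ ($w = -100 - \left(\left(8 - 14 - -10\right) - 11364\right) = -100 - \left(\left(8 - 14 + 10\right) - 11364\right) = -100 - \left(4 - 11364\right) = -100 - -11360 = -100 + 11360 = 11260$)
$5848 + w = 5848 + 11260 = 17108$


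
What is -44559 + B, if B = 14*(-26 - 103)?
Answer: -46365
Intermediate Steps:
B = -1806 (B = 14*(-129) = -1806)
-44559 + B = -44559 - 1806 = -46365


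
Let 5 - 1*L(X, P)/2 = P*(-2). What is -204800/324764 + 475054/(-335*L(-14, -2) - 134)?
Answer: -19305637057/32638782 ≈ -591.49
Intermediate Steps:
L(X, P) = 10 + 4*P (L(X, P) = 10 - 2*P*(-2) = 10 - (-4)*P = 10 + 4*P)
-204800/324764 + 475054/(-335*L(-14, -2) - 134) = -204800/324764 + 475054/(-335*(10 + 4*(-2)) - 134) = -204800*1/324764 + 475054/(-335*(10 - 8) - 134) = -51200/81191 + 475054/(-335*2 - 134) = -51200/81191 + 475054/(-670 - 134) = -51200/81191 + 475054/(-804) = -51200/81191 + 475054*(-1/804) = -51200/81191 - 237527/402 = -19305637057/32638782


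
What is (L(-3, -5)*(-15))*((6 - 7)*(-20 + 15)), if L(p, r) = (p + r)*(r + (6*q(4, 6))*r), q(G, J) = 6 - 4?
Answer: -39000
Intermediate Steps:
q(G, J) = 2
L(p, r) = 13*r*(p + r) (L(p, r) = (p + r)*(r + (6*2)*r) = (p + r)*(r + 12*r) = (p + r)*(13*r) = 13*r*(p + r))
(L(-3, -5)*(-15))*((6 - 7)*(-20 + 15)) = ((13*(-5)*(-3 - 5))*(-15))*((6 - 7)*(-20 + 15)) = ((13*(-5)*(-8))*(-15))*(-1*(-5)) = (520*(-15))*5 = -7800*5 = -39000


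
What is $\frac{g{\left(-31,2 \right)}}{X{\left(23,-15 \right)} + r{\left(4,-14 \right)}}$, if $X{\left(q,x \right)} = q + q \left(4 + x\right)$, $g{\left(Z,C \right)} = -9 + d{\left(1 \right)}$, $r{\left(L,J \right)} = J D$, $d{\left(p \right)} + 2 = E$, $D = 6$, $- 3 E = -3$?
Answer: $\frac{5}{157} \approx 0.031847$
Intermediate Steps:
$E = 1$ ($E = \left(- \frac{1}{3}\right) \left(-3\right) = 1$)
$d{\left(p \right)} = -1$ ($d{\left(p \right)} = -2 + 1 = -1$)
$r{\left(L,J \right)} = 6 J$ ($r{\left(L,J \right)} = J 6 = 6 J$)
$g{\left(Z,C \right)} = -10$ ($g{\left(Z,C \right)} = -9 - 1 = -10$)
$\frac{g{\left(-31,2 \right)}}{X{\left(23,-15 \right)} + r{\left(4,-14 \right)}} = - \frac{10}{23 \left(5 - 15\right) + 6 \left(-14\right)} = - \frac{10}{23 \left(-10\right) - 84} = - \frac{10}{-230 - 84} = - \frac{10}{-314} = \left(-10\right) \left(- \frac{1}{314}\right) = \frac{5}{157}$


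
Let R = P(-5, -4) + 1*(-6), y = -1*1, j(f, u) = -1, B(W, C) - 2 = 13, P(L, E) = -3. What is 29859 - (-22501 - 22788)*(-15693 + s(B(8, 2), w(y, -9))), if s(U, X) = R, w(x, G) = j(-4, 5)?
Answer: -711098019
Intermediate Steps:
B(W, C) = 15 (B(W, C) = 2 + 13 = 15)
y = -1
w(x, G) = -1
R = -9 (R = -3 + 1*(-6) = -3 - 6 = -9)
s(U, X) = -9
29859 - (-22501 - 22788)*(-15693 + s(B(8, 2), w(y, -9))) = 29859 - (-22501 - 22788)*(-15693 - 9) = 29859 - (-45289)*(-15702) = 29859 - 1*711127878 = 29859 - 711127878 = -711098019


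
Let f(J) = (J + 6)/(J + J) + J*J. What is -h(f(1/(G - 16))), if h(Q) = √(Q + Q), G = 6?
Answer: -I*√5898/10 ≈ -7.6798*I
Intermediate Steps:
f(J) = J² + (6 + J)/(2*J) (f(J) = (6 + J)/((2*J)) + J² = (6 + J)*(1/(2*J)) + J² = (6 + J)/(2*J) + J² = J² + (6 + J)/(2*J))
h(Q) = √2*√Q (h(Q) = √(2*Q) = √2*√Q)
-h(f(1/(G - 16))) = -√2*√((3 + (1/(6 - 16))³ + 1/(2*(6 - 16)))/(1/(6 - 16))) = -√2*√((3 + (1/(-10))³ + (½)/(-10))/(1/(-10))) = -√2*√((3 + (-⅒)³ + (½)*(-⅒))/(-⅒)) = -√2*√(-10*(3 - 1/1000 - 1/20)) = -√2*√(-10*2949/1000) = -√2*√(-2949/100) = -√2*I*√2949/10 = -I*√5898/10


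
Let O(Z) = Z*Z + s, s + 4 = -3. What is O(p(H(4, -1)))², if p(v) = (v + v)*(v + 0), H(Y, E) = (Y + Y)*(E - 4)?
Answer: 104857456640049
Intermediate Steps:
H(Y, E) = 2*Y*(-4 + E) (H(Y, E) = (2*Y)*(-4 + E) = 2*Y*(-4 + E))
p(v) = 2*v² (p(v) = (2*v)*v = 2*v²)
s = -7 (s = -4 - 3 = -7)
O(Z) = -7 + Z² (O(Z) = Z*Z - 7 = Z² - 7 = -7 + Z²)
O(p(H(4, -1)))² = (-7 + (2*(2*4*(-4 - 1))²)²)² = (-7 + (2*(2*4*(-5))²)²)² = (-7 + (2*(-40)²)²)² = (-7 + (2*1600)²)² = (-7 + 3200²)² = (-7 + 10240000)² = 10239993² = 104857456640049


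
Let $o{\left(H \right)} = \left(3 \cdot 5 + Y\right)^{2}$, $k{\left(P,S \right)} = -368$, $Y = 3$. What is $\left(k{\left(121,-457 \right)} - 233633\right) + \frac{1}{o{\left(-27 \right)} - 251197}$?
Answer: $- \frac{58704532874}{250873} \approx -2.34 \cdot 10^{5}$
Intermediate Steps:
$o{\left(H \right)} = 324$ ($o{\left(H \right)} = \left(3 \cdot 5 + 3\right)^{2} = \left(15 + 3\right)^{2} = 18^{2} = 324$)
$\left(k{\left(121,-457 \right)} - 233633\right) + \frac{1}{o{\left(-27 \right)} - 251197} = \left(-368 - 233633\right) + \frac{1}{324 - 251197} = -234001 + \frac{1}{-250873} = -234001 - \frac{1}{250873} = - \frac{58704532874}{250873}$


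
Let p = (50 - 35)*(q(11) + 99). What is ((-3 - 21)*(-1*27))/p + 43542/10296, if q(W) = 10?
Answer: 1441907/311740 ≈ 4.6254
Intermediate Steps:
p = 1635 (p = (50 - 35)*(10 + 99) = 15*109 = 1635)
((-3 - 21)*(-1*27))/p + 43542/10296 = ((-3 - 21)*(-1*27))/1635 + 43542/10296 = -24*(-27)*(1/1635) + 43542*(1/10296) = 648*(1/1635) + 2419/572 = 216/545 + 2419/572 = 1441907/311740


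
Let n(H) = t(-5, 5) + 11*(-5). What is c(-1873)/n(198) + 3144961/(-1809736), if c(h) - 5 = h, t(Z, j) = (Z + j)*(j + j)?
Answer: 3207613993/99535480 ≈ 32.226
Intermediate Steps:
t(Z, j) = 2*j*(Z + j) (t(Z, j) = (Z + j)*(2*j) = 2*j*(Z + j))
c(h) = 5 + h
n(H) = -55 (n(H) = 2*5*(-5 + 5) + 11*(-5) = 2*5*0 - 55 = 0 - 55 = -55)
c(-1873)/n(198) + 3144961/(-1809736) = (5 - 1873)/(-55) + 3144961/(-1809736) = -1868*(-1/55) + 3144961*(-1/1809736) = 1868/55 - 3144961/1809736 = 3207613993/99535480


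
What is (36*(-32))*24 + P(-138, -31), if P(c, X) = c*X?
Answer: -23370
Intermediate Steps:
P(c, X) = X*c
(36*(-32))*24 + P(-138, -31) = (36*(-32))*24 - 31*(-138) = -1152*24 + 4278 = -27648 + 4278 = -23370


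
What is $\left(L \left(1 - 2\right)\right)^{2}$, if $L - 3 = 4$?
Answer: $49$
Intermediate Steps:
$L = 7$ ($L = 3 + 4 = 7$)
$\left(L \left(1 - 2\right)\right)^{2} = \left(7 \left(1 - 2\right)\right)^{2} = \left(7 \left(-1\right)\right)^{2} = \left(-7\right)^{2} = 49$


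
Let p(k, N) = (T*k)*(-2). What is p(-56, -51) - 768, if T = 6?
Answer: -96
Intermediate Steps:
p(k, N) = -12*k (p(k, N) = (6*k)*(-2) = -12*k)
p(-56, -51) - 768 = -12*(-56) - 768 = 672 - 768 = -96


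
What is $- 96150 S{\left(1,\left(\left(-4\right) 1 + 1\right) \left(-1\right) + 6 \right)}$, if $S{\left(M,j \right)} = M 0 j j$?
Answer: $0$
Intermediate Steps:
$S{\left(M,j \right)} = 0$ ($S{\left(M,j \right)} = M 0 j = 0 j = 0$)
$- 96150 S{\left(1,\left(\left(-4\right) 1 + 1\right) \left(-1\right) + 6 \right)} = \left(-96150\right) 0 = 0$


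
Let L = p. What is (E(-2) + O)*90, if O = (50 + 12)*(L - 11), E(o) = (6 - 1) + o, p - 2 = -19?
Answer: -155970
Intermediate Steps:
p = -17 (p = 2 - 19 = -17)
L = -17
E(o) = 5 + o
O = -1736 (O = (50 + 12)*(-17 - 11) = 62*(-28) = -1736)
(E(-2) + O)*90 = ((5 - 2) - 1736)*90 = (3 - 1736)*90 = -1733*90 = -155970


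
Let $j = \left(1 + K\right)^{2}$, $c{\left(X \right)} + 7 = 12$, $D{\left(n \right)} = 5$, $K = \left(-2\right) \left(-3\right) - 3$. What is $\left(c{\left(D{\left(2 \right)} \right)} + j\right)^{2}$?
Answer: $441$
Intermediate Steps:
$K = 3$ ($K = 6 - 3 = 3$)
$c{\left(X \right)} = 5$ ($c{\left(X \right)} = -7 + 12 = 5$)
$j = 16$ ($j = \left(1 + 3\right)^{2} = 4^{2} = 16$)
$\left(c{\left(D{\left(2 \right)} \right)} + j\right)^{2} = \left(5 + 16\right)^{2} = 21^{2} = 441$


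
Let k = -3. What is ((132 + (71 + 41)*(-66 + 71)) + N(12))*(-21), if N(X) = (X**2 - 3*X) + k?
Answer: -16737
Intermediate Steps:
N(X) = -3 + X**2 - 3*X (N(X) = (X**2 - 3*X) - 3 = -3 + X**2 - 3*X)
((132 + (71 + 41)*(-66 + 71)) + N(12))*(-21) = ((132 + (71 + 41)*(-66 + 71)) + (-3 + 12**2 - 3*12))*(-21) = ((132 + 112*5) + (-3 + 144 - 36))*(-21) = ((132 + 560) + 105)*(-21) = (692 + 105)*(-21) = 797*(-21) = -16737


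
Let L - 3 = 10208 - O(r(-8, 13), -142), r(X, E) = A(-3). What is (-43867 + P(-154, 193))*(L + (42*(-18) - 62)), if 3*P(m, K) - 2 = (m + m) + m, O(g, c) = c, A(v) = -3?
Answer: -1259201635/3 ≈ -4.1973e+8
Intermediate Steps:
r(X, E) = -3
P(m, K) = 2/3 + m (P(m, K) = 2/3 + ((m + m) + m)/3 = 2/3 + (2*m + m)/3 = 2/3 + (3*m)/3 = 2/3 + m)
L = 10353 (L = 3 + (10208 - 1*(-142)) = 3 + (10208 + 142) = 3 + 10350 = 10353)
(-43867 + P(-154, 193))*(L + (42*(-18) - 62)) = (-43867 + (2/3 - 154))*(10353 + (42*(-18) - 62)) = (-43867 - 460/3)*(10353 + (-756 - 62)) = -132061*(10353 - 818)/3 = -132061/3*9535 = -1259201635/3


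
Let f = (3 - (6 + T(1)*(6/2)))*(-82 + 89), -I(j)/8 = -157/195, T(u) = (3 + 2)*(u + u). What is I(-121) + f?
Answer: -43789/195 ≈ -224.56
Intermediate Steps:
T(u) = 10*u (T(u) = 5*(2*u) = 10*u)
I(j) = 1256/195 (I(j) = -(-1256)/195 = -8*(-157/195) = 1256/195)
f = -231 (f = (3 - (6 + (10*1)*(6/2)))*(-82 + 89) = (3 - (6 + 10*(6*(1/2))))*7 = (3 - (6 + 10*3))*7 = (3 - (6 + 30))*7 = (3 - 1*36)*7 = (3 - 36)*7 = -33*7 = -231)
I(-121) + f = 1256/195 - 231 = -43789/195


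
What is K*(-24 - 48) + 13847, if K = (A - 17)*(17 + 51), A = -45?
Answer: 317399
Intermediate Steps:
K = -4216 (K = (-45 - 17)*(17 + 51) = -62*68 = -4216)
K*(-24 - 48) + 13847 = -4216*(-24 - 48) + 13847 = -4216*(-72) + 13847 = 303552 + 13847 = 317399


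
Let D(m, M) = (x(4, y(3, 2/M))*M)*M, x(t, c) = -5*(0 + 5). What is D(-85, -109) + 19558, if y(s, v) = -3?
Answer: -277467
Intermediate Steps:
x(t, c) = -25 (x(t, c) = -5*5 = -25)
D(m, M) = -25*M² (D(m, M) = (-25*M)*M = -25*M²)
D(-85, -109) + 19558 = -25*(-109)² + 19558 = -25*11881 + 19558 = -297025 + 19558 = -277467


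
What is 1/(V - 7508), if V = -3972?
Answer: -1/11480 ≈ -8.7108e-5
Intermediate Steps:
1/(V - 7508) = 1/(-3972 - 7508) = 1/(-11480) = -1/11480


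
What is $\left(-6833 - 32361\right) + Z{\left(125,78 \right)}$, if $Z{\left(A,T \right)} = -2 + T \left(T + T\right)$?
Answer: $-27028$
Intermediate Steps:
$Z{\left(A,T \right)} = -2 + 2 T^{2}$ ($Z{\left(A,T \right)} = -2 + T 2 T = -2 + 2 T^{2}$)
$\left(-6833 - 32361\right) + Z{\left(125,78 \right)} = \left(-6833 - 32361\right) - \left(2 - 2 \cdot 78^{2}\right) = -39194 + \left(-2 + 2 \cdot 6084\right) = -39194 + \left(-2 + 12168\right) = -39194 + 12166 = -27028$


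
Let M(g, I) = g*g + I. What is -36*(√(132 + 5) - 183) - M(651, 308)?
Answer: -417521 - 36*√137 ≈ -4.1794e+5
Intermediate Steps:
M(g, I) = I + g² (M(g, I) = g² + I = I + g²)
-36*(√(132 + 5) - 183) - M(651, 308) = -36*(√(132 + 5) - 183) - (308 + 651²) = -36*(√137 - 183) - (308 + 423801) = -36*(-183 + √137) - 1*424109 = (6588 - 36*√137) - 424109 = -417521 - 36*√137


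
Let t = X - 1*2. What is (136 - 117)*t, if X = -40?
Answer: -798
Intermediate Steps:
t = -42 (t = -40 - 1*2 = -40 - 2 = -42)
(136 - 117)*t = (136 - 117)*(-42) = 19*(-42) = -798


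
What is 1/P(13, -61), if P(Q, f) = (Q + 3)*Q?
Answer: 1/208 ≈ 0.0048077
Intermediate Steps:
P(Q, f) = Q*(3 + Q) (P(Q, f) = (3 + Q)*Q = Q*(3 + Q))
1/P(13, -61) = 1/(13*(3 + 13)) = 1/(13*16) = 1/208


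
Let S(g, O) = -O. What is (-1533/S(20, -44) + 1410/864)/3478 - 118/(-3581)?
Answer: 461708593/19728273312 ≈ 0.023403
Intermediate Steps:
(-1533/S(20, -44) + 1410/864)/3478 - 118/(-3581) = (-1533/((-1*(-44))) + 1410/864)/3478 - 118/(-3581) = (-1533/44 + 1410*(1/864))*(1/3478) - 118*(-1/3581) = (-1533*1/44 + 235/144)*(1/3478) + 118/3581 = (-1533/44 + 235/144)*(1/3478) + 118/3581 = -52603/1584*1/3478 + 118/3581 = -52603/5509152 + 118/3581 = 461708593/19728273312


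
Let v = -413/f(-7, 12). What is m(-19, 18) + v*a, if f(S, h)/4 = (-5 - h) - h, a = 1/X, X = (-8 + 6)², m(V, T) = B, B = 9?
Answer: 4589/464 ≈ 9.8901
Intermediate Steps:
m(V, T) = 9
X = 4 (X = (-2)² = 4)
a = ¼ (a = 1/4 = ¼ ≈ 0.25000)
f(S, h) = -20 - 8*h (f(S, h) = 4*((-5 - h) - h) = 4*(-5 - 2*h) = -20 - 8*h)
v = 413/116 (v = -413/(-20 - 8*12) = -413/(-20 - 96) = -413/(-116) = -413*(-1/116) = 413/116 ≈ 3.5603)
m(-19, 18) + v*a = 9 + (413/116)*(¼) = 9 + 413/464 = 4589/464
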